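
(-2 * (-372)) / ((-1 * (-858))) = 124 / 143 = 0.87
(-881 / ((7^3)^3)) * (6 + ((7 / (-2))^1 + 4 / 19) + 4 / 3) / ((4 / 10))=-2030705 / 9200622396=-0.00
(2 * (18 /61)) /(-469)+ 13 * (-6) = -2231538 /28609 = -78.00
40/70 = 4/7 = 0.57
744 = 744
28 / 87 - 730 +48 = -59306 / 87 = -681.68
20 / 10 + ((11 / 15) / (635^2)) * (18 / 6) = 4032261 / 2016125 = 2.00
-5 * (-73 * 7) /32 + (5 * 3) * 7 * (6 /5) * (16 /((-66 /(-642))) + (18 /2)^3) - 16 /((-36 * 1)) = 353372881 /3168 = 111544.47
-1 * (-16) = 16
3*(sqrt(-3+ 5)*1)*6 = 18*sqrt(2) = 25.46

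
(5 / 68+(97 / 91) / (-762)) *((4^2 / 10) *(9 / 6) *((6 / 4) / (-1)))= -510171 / 1964690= -0.26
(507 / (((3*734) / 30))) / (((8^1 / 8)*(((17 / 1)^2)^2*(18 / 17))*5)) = 169 / 10818426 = 0.00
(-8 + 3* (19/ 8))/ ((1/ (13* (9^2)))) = -7371/ 8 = -921.38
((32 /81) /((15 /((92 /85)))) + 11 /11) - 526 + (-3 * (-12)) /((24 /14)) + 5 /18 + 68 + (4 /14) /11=-6929012249 /15904350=-435.67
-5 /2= -2.50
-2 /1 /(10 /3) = -3 /5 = -0.60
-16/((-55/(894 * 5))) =14304/11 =1300.36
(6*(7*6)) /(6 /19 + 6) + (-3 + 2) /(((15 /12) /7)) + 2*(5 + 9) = 623 /10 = 62.30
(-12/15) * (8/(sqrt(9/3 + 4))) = -32 * sqrt(7)/35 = -2.42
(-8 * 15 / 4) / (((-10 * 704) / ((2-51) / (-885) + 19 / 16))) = 17599 / 3322880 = 0.01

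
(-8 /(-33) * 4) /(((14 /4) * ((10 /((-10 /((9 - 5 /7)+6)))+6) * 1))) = -0.03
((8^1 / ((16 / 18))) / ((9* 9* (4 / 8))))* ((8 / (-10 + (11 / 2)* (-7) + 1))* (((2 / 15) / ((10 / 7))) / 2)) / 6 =-56 / 192375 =-0.00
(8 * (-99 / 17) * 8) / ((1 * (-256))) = 99 / 68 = 1.46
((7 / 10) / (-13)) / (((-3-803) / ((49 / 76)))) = 343 / 7963280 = 0.00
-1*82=-82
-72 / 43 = -1.67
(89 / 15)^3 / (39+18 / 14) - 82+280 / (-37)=-2971512529 / 35214750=-84.38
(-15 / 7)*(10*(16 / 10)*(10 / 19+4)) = -20640 / 133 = -155.19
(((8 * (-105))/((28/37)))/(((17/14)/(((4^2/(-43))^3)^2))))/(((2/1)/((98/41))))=-12775178895360/4405990045153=-2.90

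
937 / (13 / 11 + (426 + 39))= 10307 / 5128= 2.01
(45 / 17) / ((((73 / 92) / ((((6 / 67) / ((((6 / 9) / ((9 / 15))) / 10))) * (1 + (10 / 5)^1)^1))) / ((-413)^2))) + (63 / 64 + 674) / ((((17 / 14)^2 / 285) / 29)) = 116683828852605 / 22615984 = 5159352.29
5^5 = 3125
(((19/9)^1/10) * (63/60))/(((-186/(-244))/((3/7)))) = 1159/9300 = 0.12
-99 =-99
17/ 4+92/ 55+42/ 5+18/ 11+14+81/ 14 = 55047/ 1540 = 35.74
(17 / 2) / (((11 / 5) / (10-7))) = 255 / 22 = 11.59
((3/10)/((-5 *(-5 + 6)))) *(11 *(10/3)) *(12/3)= -44/5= -8.80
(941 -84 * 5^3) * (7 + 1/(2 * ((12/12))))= -143385/2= -71692.50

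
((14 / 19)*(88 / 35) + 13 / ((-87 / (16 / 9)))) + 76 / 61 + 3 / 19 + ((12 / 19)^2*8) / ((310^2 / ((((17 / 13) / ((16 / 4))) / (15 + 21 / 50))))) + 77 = 22141580507083022 / 276801644912715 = 79.99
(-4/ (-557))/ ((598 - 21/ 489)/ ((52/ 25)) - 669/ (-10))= 169520/ 8365358529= 0.00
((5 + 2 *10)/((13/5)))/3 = 125/39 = 3.21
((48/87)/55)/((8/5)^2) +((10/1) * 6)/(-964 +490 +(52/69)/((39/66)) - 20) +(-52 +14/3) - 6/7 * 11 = -25909025833/455505204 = -56.88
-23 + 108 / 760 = -22.86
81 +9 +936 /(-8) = -27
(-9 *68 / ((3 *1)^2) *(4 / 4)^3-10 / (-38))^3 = -2131746903 / 6859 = -310795.58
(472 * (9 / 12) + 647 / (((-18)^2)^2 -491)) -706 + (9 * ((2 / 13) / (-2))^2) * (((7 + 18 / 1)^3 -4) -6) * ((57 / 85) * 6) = 898708480361 / 300185405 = 2993.84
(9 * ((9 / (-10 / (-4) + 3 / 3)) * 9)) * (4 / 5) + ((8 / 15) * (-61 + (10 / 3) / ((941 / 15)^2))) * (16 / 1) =-353.90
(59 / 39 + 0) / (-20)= -59 / 780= -0.08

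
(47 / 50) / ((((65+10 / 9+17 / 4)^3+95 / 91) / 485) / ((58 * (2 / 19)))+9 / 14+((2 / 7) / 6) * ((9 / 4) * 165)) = 1122655427712 / 162380102394065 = 0.01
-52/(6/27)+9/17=-3969/17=-233.47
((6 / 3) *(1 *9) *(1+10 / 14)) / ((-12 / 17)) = -306 / 7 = -43.71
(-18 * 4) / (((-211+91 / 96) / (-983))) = -6794496 / 20165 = -336.95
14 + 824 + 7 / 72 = 60343 / 72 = 838.10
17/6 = 2.83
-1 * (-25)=25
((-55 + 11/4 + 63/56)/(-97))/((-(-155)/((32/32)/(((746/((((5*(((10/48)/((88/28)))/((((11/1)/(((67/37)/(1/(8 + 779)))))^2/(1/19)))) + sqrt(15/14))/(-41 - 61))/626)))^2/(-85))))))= -677799139942530266050264495/62065732098601124871692873517985038336 - 28429052584225*sqrt(210)/5335529193975530521669902336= -1.100e-11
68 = 68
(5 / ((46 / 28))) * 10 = 700 / 23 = 30.43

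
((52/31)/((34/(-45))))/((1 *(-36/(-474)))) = -15405/527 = -29.23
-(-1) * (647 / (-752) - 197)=-148791 / 752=-197.86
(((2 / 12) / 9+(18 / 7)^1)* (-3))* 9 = -979 / 14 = -69.93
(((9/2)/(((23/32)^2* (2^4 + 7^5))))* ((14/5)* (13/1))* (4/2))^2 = 2813375545344/1979968325017225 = 0.00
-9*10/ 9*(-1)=10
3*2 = 6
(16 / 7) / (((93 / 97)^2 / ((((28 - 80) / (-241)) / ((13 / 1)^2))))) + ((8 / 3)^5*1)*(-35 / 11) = -429.06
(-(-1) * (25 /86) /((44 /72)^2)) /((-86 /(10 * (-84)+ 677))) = 330075 /223729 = 1.48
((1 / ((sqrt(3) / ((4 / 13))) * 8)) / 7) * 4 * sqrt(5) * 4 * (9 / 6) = 4 * sqrt(15) / 91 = 0.17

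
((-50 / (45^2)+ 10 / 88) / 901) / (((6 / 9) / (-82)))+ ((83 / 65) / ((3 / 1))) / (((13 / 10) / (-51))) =-3022831429 / 180895572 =-16.71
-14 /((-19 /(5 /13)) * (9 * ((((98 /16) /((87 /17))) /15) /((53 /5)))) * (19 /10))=1229600 /558467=2.20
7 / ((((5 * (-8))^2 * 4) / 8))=7 / 800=0.01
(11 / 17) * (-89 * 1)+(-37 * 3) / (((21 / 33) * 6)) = -20625 / 238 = -86.66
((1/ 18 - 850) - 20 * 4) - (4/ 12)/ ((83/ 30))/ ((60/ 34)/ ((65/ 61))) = -84756187/ 91134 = -930.02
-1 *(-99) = 99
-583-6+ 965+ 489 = 865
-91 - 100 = -191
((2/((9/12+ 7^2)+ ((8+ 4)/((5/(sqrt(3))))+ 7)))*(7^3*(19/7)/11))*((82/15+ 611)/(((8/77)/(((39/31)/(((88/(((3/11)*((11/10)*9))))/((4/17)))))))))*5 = 24007755341115/29711085844-253826488188*sqrt(3)/7427771461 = 748.85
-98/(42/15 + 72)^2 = -1225/69938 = -0.02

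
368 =368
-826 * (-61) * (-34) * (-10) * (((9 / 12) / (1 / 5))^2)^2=3387769628.91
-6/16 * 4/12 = -0.12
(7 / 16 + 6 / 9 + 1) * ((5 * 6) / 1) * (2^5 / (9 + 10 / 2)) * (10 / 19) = 10100 / 133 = 75.94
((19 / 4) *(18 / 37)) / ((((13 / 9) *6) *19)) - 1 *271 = -521377 / 1924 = -270.99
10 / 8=5 / 4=1.25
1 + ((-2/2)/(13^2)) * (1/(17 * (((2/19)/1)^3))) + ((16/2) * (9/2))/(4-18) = -300837/160888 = -1.87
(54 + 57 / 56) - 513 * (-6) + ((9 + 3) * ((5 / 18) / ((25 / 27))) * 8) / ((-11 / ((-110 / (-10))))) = 869181 / 280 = 3104.22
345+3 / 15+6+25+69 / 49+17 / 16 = 1484389 / 3920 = 378.67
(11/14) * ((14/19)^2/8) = 77/1444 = 0.05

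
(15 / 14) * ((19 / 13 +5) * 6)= 540 / 13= 41.54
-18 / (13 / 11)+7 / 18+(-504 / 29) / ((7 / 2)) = -134413 / 6786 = -19.81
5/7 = 0.71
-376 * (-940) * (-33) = -11663520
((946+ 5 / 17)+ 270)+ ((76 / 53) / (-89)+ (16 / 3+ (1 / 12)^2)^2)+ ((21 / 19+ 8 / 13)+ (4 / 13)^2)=6655969969947167 / 5339247922944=1246.61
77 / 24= 3.21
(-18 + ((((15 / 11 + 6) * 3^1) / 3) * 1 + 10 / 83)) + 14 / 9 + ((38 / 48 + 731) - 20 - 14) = 688.83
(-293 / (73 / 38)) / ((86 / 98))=-545566 / 3139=-173.80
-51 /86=-0.59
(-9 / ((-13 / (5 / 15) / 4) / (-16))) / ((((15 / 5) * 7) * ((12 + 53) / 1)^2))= -64 / 384475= -0.00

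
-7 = -7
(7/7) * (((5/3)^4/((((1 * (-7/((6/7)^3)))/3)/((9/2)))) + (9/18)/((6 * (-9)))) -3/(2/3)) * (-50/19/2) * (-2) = -89982175/2463426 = -36.53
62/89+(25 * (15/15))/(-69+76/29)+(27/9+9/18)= 3.82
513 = 513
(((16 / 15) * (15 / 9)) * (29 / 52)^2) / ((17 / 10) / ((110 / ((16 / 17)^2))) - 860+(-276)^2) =3931675 / 535547695644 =0.00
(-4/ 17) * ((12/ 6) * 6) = -48/ 17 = -2.82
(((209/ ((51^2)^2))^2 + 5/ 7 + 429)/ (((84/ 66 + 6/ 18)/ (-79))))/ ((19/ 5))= -598176051229772731375/ 107539413758918883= -5562.39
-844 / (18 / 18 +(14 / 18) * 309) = -633 / 181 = -3.50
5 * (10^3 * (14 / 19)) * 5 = 350000 / 19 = 18421.05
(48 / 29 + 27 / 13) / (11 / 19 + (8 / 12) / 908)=5201478 / 807911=6.44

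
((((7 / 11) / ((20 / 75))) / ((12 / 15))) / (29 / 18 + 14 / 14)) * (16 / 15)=630 / 517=1.22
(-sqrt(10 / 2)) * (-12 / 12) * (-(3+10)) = -13 * sqrt(5) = -29.07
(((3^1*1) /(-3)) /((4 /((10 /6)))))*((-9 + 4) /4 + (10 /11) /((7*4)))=625 /1232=0.51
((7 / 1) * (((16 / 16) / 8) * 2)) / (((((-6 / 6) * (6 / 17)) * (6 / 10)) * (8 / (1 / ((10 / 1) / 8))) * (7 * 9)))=-17 / 1296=-0.01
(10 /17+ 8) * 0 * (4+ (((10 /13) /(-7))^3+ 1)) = 0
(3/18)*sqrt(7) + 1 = sqrt(7)/6 + 1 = 1.44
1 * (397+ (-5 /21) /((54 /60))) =74983 /189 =396.74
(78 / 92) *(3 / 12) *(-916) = -194.15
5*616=3080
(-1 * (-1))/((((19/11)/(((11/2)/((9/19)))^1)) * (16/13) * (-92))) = -1573/26496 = -0.06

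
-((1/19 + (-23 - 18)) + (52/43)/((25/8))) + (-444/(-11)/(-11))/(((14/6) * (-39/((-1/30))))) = 9121716616/224899675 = 40.56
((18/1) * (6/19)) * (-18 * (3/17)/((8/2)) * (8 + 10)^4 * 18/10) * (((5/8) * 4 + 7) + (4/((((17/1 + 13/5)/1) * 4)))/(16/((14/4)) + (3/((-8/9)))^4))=-352793449724769072/43537352495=-8103236.18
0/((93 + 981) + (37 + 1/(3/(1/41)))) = 0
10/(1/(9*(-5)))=-450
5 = 5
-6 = -6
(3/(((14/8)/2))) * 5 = 120/7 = 17.14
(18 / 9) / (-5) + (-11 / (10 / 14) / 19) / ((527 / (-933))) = 10363 / 10013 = 1.03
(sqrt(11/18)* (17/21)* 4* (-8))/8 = -34* sqrt(22)/63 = -2.53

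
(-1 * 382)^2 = 145924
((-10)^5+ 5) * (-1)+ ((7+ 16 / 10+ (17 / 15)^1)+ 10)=1500221 / 15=100014.73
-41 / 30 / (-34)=41 / 1020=0.04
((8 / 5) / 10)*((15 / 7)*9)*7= 108 / 5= 21.60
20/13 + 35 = 475/13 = 36.54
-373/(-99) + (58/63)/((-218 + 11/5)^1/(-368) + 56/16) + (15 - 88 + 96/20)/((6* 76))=5073434297/1320035640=3.84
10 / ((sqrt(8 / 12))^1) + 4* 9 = 5* sqrt(6) + 36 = 48.25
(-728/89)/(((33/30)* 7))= -1040/979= -1.06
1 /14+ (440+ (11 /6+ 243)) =14383 /21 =684.90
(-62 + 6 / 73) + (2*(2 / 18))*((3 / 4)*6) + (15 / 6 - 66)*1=-18165 / 146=-124.42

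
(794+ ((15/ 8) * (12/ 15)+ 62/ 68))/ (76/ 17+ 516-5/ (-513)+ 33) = 6945507/ 4826902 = 1.44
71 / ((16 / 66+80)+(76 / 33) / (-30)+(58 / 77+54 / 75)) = 1230075 / 1414394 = 0.87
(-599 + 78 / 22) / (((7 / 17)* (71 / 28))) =-445400 / 781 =-570.29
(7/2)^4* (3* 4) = 7203/4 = 1800.75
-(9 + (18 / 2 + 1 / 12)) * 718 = -77903 / 6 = -12983.83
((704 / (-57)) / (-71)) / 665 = 704 / 2691255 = 0.00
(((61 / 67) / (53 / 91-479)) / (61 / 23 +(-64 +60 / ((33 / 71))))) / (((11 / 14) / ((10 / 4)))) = -4468555 / 49992954768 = -0.00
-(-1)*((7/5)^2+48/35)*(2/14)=583/1225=0.48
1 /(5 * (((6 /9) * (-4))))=-3 /40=-0.08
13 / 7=1.86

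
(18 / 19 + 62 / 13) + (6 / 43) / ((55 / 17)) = 3364574 / 584155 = 5.76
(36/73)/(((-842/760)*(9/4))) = -6080/30733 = -0.20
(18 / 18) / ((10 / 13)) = 1.30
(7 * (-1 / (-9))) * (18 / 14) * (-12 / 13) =-0.92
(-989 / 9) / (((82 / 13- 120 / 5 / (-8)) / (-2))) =25714 / 1089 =23.61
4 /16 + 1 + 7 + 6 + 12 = 105 /4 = 26.25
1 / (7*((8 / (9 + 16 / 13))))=19 / 104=0.18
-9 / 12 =-3 / 4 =-0.75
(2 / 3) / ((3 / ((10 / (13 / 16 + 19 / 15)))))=1600 / 1497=1.07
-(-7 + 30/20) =11/2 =5.50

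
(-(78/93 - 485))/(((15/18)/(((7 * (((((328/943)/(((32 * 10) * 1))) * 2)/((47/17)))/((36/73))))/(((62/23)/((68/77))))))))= 105548291/49683700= 2.12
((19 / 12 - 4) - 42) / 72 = -533 / 864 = -0.62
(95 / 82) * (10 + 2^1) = 570 / 41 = 13.90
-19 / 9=-2.11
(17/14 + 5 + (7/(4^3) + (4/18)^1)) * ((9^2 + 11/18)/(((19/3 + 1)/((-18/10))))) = -38771317/295680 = -131.13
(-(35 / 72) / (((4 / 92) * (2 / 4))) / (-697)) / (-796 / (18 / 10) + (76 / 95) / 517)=-297275 / 4097668576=-0.00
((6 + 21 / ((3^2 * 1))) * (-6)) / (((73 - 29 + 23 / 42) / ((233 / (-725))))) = 19572 / 54259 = 0.36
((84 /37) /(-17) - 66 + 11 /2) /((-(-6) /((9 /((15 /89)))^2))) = -1812570351 /62900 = -28816.70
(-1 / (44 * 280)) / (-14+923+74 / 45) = -9 / 100972256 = -0.00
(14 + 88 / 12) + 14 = 35.33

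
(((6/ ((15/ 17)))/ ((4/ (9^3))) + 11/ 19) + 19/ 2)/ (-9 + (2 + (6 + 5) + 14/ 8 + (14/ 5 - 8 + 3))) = 474764/ 1349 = 351.94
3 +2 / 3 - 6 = -7 / 3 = -2.33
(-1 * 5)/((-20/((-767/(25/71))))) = -54457/100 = -544.57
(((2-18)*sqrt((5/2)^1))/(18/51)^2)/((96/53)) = -15317*sqrt(10)/432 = -112.12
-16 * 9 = -144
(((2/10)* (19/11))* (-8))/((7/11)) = -152/35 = -4.34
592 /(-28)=-148 /7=-21.14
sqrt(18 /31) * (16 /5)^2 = 768 * sqrt(62) /775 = 7.80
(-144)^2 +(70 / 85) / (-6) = 1057529 / 51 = 20735.86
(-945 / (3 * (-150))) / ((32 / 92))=483 / 80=6.04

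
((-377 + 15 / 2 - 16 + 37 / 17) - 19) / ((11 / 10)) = -68395 / 187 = -365.75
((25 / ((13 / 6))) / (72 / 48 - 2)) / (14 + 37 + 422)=-300 / 6149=-0.05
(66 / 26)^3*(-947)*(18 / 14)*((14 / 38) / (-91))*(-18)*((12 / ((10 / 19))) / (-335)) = 98.78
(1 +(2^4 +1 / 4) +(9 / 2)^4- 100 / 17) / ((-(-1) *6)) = 114629 / 1632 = 70.24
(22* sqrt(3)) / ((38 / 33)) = 363* sqrt(3) / 19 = 33.09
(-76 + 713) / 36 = 637 / 36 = 17.69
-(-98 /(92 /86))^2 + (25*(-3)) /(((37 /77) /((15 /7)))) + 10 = -8716.61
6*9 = 54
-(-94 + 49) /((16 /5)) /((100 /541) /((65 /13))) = 24345 /64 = 380.39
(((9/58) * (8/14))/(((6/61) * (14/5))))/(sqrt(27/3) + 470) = 915/1344266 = 0.00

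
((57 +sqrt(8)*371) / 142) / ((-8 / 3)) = -1113*sqrt(2) / 568 - 171 / 1136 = -2.92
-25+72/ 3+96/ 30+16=18.20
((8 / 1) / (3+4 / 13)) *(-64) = -6656 / 43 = -154.79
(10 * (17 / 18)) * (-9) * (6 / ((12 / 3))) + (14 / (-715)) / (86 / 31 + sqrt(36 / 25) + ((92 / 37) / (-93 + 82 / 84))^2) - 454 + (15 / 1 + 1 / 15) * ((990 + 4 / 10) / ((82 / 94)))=1307878373434976156093 / 79149112493493900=16524.23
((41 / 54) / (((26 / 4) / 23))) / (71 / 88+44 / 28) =580888 / 514215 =1.13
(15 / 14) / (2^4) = 15 / 224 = 0.07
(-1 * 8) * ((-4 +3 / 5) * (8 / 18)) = 544 / 45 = 12.09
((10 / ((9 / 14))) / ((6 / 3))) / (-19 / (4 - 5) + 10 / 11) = 770 / 1971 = 0.39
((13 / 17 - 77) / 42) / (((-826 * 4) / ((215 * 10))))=58050 / 49147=1.18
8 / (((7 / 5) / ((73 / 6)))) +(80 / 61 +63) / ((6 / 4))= 47994 / 427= 112.40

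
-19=-19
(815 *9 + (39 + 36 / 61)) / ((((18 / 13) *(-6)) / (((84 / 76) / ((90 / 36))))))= -1364545 / 3477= -392.45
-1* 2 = -2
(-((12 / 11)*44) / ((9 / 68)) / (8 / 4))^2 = 295936 / 9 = 32881.78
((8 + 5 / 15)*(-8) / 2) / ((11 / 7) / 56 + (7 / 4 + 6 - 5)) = -39200 / 3267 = -12.00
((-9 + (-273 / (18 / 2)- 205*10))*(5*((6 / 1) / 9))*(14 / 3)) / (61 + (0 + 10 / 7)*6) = -6142640 / 13149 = -467.16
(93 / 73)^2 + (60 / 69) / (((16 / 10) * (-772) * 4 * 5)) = 1228546507 / 756973792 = 1.62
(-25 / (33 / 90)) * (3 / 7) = -2250 / 77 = -29.22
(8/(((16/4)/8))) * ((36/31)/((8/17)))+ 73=3487/31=112.48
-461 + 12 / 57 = -8755 / 19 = -460.79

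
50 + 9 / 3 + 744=797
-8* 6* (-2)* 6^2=3456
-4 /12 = -1 /3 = -0.33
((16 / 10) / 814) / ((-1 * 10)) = -2 / 10175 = -0.00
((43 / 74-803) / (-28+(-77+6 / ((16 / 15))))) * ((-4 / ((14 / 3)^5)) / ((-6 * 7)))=1603233 / 4614193780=0.00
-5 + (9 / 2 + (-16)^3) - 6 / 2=-4099.50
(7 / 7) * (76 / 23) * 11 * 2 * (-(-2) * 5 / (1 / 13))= 217360 / 23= 9450.43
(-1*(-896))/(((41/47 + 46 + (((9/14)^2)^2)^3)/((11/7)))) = 3751776345347588096/124909963150991695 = 30.04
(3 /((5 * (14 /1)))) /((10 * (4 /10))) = 3 /280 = 0.01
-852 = -852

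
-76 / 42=-38 / 21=-1.81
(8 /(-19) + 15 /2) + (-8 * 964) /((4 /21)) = -1538275 /38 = -40480.92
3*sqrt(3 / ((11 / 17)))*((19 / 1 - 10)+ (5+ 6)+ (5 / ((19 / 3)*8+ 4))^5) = 7118207267565*sqrt(561) / 1305004248064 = 129.19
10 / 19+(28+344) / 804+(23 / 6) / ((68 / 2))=286115 / 259692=1.10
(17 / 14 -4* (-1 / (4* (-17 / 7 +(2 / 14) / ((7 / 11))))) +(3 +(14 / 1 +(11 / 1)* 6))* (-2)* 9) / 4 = -373.31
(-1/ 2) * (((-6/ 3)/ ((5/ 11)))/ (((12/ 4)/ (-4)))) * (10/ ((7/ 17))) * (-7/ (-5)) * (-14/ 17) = 1232/ 15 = 82.13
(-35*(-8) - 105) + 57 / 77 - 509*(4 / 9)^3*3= 779924 / 18711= 41.68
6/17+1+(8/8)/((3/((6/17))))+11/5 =312/85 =3.67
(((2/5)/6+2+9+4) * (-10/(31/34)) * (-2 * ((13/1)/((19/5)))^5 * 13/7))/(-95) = -92723000890000/30626868531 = -3027.51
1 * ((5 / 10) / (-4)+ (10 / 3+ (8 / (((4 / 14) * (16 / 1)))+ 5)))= 239 / 24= 9.96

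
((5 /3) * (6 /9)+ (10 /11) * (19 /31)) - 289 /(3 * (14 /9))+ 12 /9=-2531855 /42966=-58.93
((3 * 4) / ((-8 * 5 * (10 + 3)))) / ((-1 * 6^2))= 1 / 1560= 0.00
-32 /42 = -16 /21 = -0.76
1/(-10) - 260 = -2601/10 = -260.10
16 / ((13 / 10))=160 / 13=12.31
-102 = -102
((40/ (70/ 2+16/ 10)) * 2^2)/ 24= 0.18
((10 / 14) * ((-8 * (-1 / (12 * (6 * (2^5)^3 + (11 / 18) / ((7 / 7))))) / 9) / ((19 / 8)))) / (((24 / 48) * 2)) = 32 / 282408609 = 0.00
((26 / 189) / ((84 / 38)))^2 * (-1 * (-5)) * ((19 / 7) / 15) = 1159171 / 330812181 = 0.00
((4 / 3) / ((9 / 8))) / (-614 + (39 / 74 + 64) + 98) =-2368 / 902043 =-0.00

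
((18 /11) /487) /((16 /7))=63 /42856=0.00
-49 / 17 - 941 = -16046 / 17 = -943.88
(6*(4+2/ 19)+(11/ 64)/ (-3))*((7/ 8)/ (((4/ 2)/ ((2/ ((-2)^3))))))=-627529/ 233472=-2.69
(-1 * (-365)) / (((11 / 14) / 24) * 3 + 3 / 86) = 1757840 / 641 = 2742.34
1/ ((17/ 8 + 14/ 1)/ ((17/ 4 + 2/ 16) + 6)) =83/ 129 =0.64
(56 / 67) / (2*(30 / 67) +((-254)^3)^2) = 14 / 4497975764546623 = 0.00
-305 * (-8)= 2440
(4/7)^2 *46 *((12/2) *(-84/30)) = -8832/35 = -252.34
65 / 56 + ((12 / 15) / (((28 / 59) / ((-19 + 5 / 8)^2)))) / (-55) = -1131931 / 123200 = -9.19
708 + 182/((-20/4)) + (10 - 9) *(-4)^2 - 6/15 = 3436/5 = 687.20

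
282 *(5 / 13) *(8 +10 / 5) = 14100 / 13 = 1084.62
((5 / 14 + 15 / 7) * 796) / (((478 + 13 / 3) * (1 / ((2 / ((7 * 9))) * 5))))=19900 / 30387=0.65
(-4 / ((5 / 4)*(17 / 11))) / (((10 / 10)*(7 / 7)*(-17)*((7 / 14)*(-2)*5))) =-0.02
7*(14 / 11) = 98 / 11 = 8.91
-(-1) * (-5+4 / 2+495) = 492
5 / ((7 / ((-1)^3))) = -5 / 7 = -0.71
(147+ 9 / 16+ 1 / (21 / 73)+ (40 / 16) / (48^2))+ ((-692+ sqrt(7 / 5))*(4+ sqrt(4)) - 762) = -153634045 / 32256+ 6*sqrt(35) / 5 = -4755.86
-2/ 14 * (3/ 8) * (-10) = 15/ 28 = 0.54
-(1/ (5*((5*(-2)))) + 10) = -9.98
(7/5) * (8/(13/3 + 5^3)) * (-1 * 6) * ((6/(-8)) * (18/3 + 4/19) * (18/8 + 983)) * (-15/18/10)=-14648697/73720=-198.71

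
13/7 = 1.86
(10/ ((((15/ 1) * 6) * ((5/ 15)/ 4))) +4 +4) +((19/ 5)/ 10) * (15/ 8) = 2411/ 240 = 10.05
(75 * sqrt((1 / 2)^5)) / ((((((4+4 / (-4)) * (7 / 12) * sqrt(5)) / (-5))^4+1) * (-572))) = -15000 * sqrt(2) / 1258543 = -0.02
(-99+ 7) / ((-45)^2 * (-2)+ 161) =92 / 3889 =0.02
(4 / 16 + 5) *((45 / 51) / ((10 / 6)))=2.78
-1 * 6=-6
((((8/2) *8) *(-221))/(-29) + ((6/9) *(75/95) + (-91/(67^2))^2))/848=2713514214449/9415570985008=0.29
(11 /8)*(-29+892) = 1186.62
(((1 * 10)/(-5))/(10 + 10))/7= -0.01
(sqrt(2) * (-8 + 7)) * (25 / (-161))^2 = -625 * sqrt(2) / 25921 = -0.03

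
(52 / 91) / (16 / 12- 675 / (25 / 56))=-3 / 7931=-0.00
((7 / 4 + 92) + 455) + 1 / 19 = 41709 / 76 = 548.80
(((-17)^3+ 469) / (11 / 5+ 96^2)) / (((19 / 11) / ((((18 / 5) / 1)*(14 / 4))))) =-3079692 / 875729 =-3.52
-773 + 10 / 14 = -5406 / 7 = -772.29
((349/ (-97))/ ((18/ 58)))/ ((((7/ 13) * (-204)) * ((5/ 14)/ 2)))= 131573/ 222615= 0.59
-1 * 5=-5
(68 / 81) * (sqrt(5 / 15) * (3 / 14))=0.10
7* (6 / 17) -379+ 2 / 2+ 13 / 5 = -31699 / 85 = -372.93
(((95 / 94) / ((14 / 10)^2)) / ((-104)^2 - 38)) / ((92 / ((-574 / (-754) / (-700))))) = -3895 / 6887336176448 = -0.00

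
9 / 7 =1.29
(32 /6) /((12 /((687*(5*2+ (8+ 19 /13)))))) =231748 /39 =5942.26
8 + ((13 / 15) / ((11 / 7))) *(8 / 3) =4688 / 495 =9.47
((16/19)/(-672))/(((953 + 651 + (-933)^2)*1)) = -1/695930214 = -0.00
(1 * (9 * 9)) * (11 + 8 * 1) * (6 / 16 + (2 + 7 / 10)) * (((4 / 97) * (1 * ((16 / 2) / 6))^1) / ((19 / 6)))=82.17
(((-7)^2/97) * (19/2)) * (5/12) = 4655/2328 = 2.00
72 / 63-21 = -139 / 7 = -19.86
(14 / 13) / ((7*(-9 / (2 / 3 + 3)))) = -22 / 351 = -0.06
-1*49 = -49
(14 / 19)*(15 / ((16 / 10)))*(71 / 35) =1065 / 76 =14.01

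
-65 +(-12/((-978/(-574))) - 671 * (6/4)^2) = -1031329/652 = -1581.79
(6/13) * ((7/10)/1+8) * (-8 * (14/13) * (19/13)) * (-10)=1110816/2197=505.61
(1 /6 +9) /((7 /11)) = 605 /42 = 14.40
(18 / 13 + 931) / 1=12121 / 13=932.38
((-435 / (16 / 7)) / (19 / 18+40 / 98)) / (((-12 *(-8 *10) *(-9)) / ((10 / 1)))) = 49735 / 330496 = 0.15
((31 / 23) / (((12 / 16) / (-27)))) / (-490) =558 / 5635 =0.10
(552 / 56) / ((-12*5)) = -23 / 140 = -0.16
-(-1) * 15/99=5/33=0.15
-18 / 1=-18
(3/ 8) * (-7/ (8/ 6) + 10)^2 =1083/ 128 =8.46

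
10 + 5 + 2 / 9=137 / 9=15.22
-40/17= -2.35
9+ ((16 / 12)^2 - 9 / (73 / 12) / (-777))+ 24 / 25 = 49941487 / 4254075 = 11.74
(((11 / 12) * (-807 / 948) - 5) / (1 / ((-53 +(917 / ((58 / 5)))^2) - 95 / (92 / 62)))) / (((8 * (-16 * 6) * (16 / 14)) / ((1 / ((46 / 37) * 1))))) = 13012087809707 / 400581459968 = 32.48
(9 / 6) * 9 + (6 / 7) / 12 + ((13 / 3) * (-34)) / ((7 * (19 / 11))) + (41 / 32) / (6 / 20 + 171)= 725639 / 520752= 1.39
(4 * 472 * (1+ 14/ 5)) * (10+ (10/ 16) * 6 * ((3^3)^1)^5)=386043065672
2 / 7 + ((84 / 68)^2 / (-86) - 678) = -117910463 / 173978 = -677.73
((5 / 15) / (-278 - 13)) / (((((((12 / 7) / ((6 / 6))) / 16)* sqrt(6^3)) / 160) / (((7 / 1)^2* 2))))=-109760* sqrt(6) / 23571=-11.41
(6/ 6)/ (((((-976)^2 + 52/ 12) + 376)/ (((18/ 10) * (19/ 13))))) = 513/ 185826485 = 0.00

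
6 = 6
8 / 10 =4 / 5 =0.80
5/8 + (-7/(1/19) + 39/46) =-24201/184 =-131.53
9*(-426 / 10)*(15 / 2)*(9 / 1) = -25879.50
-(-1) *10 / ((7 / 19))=190 / 7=27.14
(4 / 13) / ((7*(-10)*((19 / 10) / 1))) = -4 / 1729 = -0.00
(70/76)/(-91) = -5/494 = -0.01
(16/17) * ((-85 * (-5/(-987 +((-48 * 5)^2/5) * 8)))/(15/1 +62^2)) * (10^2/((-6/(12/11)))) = -80000/3870202677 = -0.00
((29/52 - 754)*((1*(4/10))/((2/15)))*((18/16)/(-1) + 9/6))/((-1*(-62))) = -352611/25792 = -13.67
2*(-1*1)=-2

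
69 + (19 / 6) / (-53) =21923 / 318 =68.94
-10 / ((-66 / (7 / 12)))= 35 / 396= 0.09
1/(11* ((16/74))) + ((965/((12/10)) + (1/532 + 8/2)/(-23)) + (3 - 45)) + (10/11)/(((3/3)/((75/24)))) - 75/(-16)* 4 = 633142843/807576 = 784.00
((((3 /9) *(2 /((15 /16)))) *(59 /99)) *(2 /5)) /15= 3776 /334125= 0.01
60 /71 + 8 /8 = 1.85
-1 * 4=-4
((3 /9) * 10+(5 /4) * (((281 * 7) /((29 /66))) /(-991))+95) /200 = 3196469 /6897360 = 0.46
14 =14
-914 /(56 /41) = -18737 /28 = -669.18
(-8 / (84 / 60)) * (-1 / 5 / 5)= 8 / 35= 0.23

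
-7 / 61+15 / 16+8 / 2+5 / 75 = 71581 / 14640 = 4.89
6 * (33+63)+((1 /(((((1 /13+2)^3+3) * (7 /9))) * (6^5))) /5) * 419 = 457647758303 /794525760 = 576.00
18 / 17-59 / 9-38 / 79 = -72253 / 12087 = -5.98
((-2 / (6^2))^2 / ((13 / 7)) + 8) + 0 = 33703 / 4212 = 8.00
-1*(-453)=453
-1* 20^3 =-8000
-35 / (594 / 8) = -140 / 297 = -0.47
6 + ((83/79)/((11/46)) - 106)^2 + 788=8395781450/755161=11117.87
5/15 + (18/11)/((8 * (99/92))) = 190/363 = 0.52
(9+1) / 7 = 10 / 7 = 1.43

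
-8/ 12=-2/ 3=-0.67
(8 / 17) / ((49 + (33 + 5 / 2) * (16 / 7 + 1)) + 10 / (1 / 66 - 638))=0.00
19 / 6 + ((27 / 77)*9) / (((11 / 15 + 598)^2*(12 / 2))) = 3.17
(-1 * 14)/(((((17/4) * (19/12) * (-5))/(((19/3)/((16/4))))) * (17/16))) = 896/1445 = 0.62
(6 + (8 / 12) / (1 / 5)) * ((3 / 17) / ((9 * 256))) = 7 / 9792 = 0.00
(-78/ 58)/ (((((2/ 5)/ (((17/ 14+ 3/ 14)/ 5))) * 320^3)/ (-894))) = 17433/ 665190400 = 0.00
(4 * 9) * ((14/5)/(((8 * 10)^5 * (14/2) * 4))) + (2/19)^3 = 65536061731/56188928000000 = 0.00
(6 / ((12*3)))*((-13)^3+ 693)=-250.67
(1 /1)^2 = 1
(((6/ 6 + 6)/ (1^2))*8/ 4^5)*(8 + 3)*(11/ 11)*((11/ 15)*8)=847/ 240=3.53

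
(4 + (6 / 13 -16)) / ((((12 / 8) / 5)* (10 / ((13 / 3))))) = -50 / 3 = -16.67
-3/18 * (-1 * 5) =5/6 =0.83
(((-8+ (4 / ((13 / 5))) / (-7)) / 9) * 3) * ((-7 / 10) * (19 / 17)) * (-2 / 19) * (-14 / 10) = 308 / 975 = 0.32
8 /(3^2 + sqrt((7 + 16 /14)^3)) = 0.25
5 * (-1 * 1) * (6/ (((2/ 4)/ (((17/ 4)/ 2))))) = -255/ 2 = -127.50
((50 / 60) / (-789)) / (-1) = 5 / 4734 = 0.00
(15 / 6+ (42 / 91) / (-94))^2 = 9296401 / 1493284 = 6.23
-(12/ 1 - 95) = 83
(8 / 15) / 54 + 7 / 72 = 347 / 3240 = 0.11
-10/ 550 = -1/ 55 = -0.02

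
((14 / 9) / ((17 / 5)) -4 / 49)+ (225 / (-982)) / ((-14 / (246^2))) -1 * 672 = 1173444269 / 3681027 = 318.78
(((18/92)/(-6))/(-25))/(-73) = -0.00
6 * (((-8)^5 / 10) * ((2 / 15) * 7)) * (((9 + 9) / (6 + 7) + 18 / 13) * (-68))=1123024896 / 325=3455461.22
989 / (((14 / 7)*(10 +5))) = 989 / 30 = 32.97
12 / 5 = 2.40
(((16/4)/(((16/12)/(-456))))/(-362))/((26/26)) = 684/181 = 3.78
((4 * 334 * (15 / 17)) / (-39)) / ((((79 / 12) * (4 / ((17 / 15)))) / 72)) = -96192 / 1027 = -93.66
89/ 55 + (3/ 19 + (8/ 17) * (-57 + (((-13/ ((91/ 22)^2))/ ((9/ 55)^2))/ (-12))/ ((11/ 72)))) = -5427572632/ 305540235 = -17.76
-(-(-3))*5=-15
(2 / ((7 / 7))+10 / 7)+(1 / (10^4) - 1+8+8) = 1290007 / 70000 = 18.43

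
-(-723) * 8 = 5784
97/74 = 1.31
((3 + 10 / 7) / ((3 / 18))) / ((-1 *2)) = -93 / 7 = -13.29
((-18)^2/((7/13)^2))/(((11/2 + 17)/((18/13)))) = 16848/245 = 68.77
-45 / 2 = -22.50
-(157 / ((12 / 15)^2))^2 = -15405625 / 256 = -60178.22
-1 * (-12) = 12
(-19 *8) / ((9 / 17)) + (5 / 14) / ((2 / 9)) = -71947 / 252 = -285.50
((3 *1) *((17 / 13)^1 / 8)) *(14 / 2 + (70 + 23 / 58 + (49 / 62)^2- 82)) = -22620795 / 11593504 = -1.95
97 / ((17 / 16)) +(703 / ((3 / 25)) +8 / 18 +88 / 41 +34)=37551547 / 6273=5986.22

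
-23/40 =-0.58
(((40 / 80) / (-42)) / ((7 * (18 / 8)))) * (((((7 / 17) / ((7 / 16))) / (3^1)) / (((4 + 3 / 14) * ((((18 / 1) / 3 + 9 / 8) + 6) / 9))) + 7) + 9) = -8944 / 737205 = -0.01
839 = 839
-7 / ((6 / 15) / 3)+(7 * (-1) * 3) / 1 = -147 / 2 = -73.50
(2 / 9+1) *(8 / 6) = 44 / 27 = 1.63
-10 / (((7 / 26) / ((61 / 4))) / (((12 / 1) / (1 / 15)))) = -713700 / 7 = -101957.14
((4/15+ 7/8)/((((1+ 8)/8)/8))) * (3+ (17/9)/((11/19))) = 135904/2673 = 50.84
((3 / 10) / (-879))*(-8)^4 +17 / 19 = -14007 / 27835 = -0.50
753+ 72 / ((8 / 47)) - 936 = 240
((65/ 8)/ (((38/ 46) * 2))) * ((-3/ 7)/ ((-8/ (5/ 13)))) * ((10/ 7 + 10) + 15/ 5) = 174225/ 119168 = 1.46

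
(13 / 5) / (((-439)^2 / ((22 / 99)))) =26 / 8672445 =0.00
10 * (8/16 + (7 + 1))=85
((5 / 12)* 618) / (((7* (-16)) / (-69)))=35535 / 224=158.64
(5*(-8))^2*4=6400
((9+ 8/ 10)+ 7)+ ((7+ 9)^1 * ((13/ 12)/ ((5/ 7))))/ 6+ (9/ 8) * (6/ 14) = 53743/ 2520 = 21.33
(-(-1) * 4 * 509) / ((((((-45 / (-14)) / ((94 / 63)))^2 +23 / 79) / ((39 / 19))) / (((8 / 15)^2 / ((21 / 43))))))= 15644763164672 / 31699522575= 493.53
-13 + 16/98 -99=-5480/49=-111.84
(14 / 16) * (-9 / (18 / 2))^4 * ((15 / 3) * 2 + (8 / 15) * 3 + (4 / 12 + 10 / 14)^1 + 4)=14.57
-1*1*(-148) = 148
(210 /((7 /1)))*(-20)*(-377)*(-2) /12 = -37700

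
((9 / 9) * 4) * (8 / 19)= 32 / 19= 1.68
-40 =-40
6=6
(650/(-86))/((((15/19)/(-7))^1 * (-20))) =-1729/516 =-3.35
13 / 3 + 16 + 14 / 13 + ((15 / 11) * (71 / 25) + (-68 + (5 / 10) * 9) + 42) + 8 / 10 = 19661 / 4290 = 4.58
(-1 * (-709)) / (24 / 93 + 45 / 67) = 1472593 / 1931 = 762.61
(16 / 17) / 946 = 8 / 8041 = 0.00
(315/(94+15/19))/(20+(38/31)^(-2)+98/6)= 3703860/41237497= 0.09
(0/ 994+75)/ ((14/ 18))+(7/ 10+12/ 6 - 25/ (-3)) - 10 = 20467/ 210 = 97.46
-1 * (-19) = 19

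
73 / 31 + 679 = 21122 / 31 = 681.35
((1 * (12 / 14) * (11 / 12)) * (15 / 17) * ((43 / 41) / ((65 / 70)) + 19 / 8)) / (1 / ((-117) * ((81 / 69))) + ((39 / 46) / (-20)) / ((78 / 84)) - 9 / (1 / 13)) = -4053003075 / 195268255252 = -0.02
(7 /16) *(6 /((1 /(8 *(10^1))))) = 210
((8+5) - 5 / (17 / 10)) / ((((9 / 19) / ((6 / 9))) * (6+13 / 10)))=7220 / 3723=1.94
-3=-3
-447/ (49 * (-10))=447/ 490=0.91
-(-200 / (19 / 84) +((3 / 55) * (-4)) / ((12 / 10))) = 184838 / 209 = 884.39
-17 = -17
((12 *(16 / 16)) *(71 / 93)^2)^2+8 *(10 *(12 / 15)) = 938534992 / 8311689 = 112.92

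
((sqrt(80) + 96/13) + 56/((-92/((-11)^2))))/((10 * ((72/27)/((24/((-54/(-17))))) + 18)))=-168419/466440 + 17 * sqrt(5)/780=-0.31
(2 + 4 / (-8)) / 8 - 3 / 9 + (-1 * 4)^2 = 761 / 48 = 15.85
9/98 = 0.09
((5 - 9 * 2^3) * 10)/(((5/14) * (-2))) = 938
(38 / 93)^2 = 1444 / 8649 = 0.17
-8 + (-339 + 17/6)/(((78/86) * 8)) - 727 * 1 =-1462651/1872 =-781.33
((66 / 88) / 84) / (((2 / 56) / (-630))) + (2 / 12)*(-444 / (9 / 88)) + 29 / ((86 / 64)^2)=-28788763 / 33282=-864.99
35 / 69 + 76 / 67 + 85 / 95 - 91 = -7770385 / 87837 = -88.46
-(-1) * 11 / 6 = 11 / 6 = 1.83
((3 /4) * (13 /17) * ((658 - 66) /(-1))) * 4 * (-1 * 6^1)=138528 /17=8148.71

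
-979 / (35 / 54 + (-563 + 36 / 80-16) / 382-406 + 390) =201948120 / 3479197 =58.04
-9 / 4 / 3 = -3 / 4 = -0.75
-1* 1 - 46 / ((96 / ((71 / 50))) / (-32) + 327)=-26333 / 23067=-1.14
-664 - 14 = -678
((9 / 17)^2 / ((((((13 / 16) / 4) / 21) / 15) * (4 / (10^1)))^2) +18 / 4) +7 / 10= 1028766069866 / 244205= 4212715.01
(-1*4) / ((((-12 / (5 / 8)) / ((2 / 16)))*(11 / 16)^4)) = 5120 / 43923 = 0.12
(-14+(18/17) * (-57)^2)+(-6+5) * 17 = 57955/17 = 3409.12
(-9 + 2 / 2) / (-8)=1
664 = 664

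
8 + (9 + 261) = 278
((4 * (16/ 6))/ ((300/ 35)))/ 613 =56/ 27585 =0.00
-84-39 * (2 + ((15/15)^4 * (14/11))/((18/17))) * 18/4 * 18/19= -128823/209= -616.38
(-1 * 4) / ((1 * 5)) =-4 / 5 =-0.80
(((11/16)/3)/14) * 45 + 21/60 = 1217/1120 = 1.09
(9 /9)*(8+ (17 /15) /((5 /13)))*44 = 36124 /75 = 481.65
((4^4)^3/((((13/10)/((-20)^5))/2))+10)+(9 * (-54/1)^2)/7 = -7516192767657918/91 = -82595524919317.78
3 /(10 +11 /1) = 1 /7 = 0.14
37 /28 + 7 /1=233 /28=8.32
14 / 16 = 7 / 8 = 0.88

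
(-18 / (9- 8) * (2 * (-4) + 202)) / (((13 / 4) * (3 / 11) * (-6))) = 8536 / 13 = 656.62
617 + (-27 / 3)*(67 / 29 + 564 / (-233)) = 4175774 / 6757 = 617.99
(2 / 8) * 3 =3 / 4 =0.75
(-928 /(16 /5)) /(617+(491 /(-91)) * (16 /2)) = -26390 /52219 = -0.51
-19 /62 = -0.31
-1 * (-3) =3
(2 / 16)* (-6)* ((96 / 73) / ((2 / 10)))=-360 / 73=-4.93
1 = 1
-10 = -10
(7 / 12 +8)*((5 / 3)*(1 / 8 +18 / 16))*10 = 178.82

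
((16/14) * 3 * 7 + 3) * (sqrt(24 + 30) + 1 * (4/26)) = 54/13 + 81 * sqrt(6) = 202.56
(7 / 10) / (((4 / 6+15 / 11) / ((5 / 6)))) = 0.29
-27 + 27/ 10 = -243/ 10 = -24.30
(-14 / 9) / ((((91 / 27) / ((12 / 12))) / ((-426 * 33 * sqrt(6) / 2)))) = 42174 * sqrt(6) / 13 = 7946.52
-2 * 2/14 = -2/7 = -0.29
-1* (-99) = 99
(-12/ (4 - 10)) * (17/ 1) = 34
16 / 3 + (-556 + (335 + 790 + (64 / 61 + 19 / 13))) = 1372312 / 2379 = 576.84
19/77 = 0.25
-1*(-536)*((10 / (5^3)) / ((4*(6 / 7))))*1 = 938 / 75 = 12.51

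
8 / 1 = 8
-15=-15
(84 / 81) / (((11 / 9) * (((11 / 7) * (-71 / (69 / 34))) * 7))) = -322 / 146047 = -0.00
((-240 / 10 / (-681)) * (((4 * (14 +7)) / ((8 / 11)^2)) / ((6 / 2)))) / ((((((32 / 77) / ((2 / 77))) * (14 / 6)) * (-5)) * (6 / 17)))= -2057 / 72640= -0.03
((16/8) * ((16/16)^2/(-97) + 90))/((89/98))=1710884/8633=198.18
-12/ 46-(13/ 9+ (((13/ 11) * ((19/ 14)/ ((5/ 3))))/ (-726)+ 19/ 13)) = -1587324803/ 501440940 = -3.17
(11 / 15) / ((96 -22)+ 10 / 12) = 22 / 2245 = 0.01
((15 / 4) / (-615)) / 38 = -1 / 6232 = -0.00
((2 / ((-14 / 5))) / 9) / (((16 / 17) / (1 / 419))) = -85 / 422352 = -0.00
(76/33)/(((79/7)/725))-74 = 192782/2607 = 73.95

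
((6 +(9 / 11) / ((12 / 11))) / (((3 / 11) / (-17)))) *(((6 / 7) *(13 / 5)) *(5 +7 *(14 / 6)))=-700128 / 35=-20003.66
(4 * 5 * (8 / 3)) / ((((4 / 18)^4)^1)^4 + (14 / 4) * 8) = 24706935851357880 / 12971141321979271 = 1.90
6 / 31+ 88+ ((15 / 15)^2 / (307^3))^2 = 2288910245363160797 / 25953261743327719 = 88.19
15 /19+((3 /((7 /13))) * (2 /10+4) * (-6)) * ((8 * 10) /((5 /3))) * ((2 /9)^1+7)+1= -924734 /19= -48670.21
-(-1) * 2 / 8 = 1 / 4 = 0.25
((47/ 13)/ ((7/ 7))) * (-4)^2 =752/ 13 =57.85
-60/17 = -3.53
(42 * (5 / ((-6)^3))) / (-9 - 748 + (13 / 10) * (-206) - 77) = 25 / 28332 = 0.00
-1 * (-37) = 37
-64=-64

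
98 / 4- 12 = 12.50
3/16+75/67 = 1401/1072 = 1.31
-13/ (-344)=13/ 344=0.04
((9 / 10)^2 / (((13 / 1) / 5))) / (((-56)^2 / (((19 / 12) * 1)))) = 513 / 3261440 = 0.00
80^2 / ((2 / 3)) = 9600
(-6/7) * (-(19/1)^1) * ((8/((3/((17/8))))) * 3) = 1938/7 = 276.86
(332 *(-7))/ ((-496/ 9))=5229/ 124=42.17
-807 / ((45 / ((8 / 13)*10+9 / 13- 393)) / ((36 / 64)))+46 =204949 / 52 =3941.33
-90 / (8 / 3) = -135 / 4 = -33.75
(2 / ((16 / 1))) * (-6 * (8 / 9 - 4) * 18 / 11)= 42 / 11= 3.82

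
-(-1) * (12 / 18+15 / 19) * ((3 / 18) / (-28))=-83 / 9576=-0.01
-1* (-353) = 353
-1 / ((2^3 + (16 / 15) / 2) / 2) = -0.23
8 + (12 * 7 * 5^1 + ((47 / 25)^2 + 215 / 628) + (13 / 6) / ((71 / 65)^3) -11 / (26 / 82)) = 2185171711395433 / 5478722632500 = 398.85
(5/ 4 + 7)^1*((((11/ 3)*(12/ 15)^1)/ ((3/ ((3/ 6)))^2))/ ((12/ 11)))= 1331/ 2160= 0.62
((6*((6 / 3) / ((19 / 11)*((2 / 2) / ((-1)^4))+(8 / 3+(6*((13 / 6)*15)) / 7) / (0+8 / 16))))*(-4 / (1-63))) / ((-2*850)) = -1386 / 191050675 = -0.00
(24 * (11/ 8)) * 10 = 330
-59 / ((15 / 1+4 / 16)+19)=-1.72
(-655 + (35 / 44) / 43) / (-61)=1239225 / 115412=10.74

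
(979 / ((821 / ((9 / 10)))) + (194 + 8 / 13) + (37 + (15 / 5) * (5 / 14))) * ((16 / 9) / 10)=698577784 / 16809975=41.56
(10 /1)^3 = 1000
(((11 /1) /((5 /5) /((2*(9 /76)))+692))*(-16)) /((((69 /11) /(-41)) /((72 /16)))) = 535788 /72059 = 7.44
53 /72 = 0.74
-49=-49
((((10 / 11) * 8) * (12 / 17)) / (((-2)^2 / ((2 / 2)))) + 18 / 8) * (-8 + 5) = -7929 / 748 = -10.60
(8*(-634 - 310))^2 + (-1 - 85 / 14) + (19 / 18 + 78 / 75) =57032699.02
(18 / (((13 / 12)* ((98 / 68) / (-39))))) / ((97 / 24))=-528768 / 4753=-111.25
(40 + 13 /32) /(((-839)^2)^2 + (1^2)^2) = 1293 /15856152775744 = 0.00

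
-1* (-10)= 10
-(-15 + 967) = -952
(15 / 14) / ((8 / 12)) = 45 / 28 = 1.61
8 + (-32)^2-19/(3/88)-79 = 1187/3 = 395.67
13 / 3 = 4.33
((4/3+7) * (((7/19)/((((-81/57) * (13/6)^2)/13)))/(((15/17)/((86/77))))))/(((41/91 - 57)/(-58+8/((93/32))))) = -525822920/71068833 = -7.40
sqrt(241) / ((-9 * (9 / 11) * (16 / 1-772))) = 11 * sqrt(241) / 61236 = 0.00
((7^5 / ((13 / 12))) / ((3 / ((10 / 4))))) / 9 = 168070 / 117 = 1436.50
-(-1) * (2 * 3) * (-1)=-6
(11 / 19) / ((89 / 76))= 0.49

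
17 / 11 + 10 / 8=123 / 44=2.80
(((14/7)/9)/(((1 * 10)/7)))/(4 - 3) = 7/45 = 0.16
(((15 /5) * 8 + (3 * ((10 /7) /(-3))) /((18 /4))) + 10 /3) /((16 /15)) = 4255 /168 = 25.33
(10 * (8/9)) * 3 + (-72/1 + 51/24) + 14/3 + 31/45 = -13627/360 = -37.85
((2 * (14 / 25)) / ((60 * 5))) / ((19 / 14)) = 98 / 35625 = 0.00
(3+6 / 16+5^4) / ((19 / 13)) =65351 / 152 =429.94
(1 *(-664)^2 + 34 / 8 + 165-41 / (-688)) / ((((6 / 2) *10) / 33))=3337982263 / 6880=485171.84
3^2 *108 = 972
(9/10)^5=59049/100000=0.59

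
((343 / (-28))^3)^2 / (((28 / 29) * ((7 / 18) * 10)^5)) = 201464618229 / 51200000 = 3934.86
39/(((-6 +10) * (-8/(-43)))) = 52.41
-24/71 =-0.34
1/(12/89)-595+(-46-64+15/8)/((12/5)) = -60733/96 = -632.64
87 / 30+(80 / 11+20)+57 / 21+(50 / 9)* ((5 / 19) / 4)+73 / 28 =9443281 / 263340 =35.86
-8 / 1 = -8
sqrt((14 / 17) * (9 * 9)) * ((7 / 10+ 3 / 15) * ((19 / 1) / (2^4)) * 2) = 1539 * sqrt(238) / 1360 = 17.46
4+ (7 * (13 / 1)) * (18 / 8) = 835 / 4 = 208.75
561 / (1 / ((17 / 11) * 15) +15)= 143055 / 3836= 37.29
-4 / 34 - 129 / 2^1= -2197 / 34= -64.62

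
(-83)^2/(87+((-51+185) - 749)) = -6889/528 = -13.05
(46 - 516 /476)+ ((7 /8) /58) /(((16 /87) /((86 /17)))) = 690481 /15232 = 45.33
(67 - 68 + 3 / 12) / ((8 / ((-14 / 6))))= 7 / 32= 0.22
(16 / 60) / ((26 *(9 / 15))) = 2 / 117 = 0.02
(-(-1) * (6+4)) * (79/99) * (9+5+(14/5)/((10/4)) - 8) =28124/495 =56.82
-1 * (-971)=971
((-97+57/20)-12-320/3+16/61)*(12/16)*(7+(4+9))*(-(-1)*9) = -7001541/244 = -28694.84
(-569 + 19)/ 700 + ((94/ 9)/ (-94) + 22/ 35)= -169/ 630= -0.27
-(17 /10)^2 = -289 /100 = -2.89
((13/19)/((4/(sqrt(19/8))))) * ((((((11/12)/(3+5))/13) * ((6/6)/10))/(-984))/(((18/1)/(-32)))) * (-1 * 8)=-11 * sqrt(38)/20191680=-0.00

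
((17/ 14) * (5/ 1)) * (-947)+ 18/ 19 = -1529153/ 266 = -5748.70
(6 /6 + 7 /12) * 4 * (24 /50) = 76 /25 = 3.04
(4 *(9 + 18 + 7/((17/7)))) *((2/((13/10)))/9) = 40640/1989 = 20.43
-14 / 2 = -7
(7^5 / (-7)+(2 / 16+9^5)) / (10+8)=453185 / 144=3147.12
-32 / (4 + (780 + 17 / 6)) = -192 / 4721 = -0.04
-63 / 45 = -7 / 5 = -1.40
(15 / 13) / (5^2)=3 / 65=0.05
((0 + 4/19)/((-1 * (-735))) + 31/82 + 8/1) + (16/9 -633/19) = -79562521/3435390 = -23.16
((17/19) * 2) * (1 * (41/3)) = 1394/57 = 24.46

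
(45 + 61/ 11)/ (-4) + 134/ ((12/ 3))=459/ 22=20.86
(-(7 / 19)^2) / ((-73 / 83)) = 4067 / 26353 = 0.15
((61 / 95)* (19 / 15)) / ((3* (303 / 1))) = 61 / 68175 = 0.00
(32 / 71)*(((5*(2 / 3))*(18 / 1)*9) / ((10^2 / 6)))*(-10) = -10368 / 71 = -146.03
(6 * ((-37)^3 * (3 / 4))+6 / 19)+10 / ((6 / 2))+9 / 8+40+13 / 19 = -5469433 / 24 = -227893.04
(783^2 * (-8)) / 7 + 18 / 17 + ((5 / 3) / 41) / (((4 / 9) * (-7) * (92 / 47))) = -700672.09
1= 1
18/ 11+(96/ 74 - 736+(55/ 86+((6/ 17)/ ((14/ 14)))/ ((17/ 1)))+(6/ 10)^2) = -185126721173/ 252889450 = -732.05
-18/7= -2.57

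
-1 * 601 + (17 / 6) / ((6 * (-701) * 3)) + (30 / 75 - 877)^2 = 767826.56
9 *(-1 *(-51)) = 459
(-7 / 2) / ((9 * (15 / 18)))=-7 / 15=-0.47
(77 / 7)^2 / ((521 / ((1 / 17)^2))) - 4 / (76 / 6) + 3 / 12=-743649 / 11443244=-0.06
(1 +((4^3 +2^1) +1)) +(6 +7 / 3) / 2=433 / 6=72.17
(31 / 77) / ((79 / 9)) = 279 / 6083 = 0.05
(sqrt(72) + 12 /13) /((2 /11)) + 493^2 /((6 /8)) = 33 * sqrt(2) + 12638746 /39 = 324117.08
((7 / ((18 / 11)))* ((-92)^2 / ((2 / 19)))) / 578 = 1547854 / 2601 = 595.10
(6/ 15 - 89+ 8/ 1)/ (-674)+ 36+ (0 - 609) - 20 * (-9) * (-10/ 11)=-27302677/ 37070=-736.52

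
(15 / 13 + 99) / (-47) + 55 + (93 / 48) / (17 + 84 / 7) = 15007533 / 283504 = 52.94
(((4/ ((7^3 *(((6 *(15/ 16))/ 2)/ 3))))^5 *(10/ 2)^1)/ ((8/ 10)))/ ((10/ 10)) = 268435456/ 144207180864518625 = 0.00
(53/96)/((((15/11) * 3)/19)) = 2.56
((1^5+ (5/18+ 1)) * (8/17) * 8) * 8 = 10496/153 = 68.60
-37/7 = -5.29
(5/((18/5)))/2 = 25/36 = 0.69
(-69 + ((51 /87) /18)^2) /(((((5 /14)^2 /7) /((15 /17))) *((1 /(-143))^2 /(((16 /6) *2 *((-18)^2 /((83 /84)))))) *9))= -236313004221502208 /17799765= -13276186748.62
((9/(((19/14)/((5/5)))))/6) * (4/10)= 42/95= 0.44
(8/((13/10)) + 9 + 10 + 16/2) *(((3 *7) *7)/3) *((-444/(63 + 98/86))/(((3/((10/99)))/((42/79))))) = -1344013160/6676527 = -201.30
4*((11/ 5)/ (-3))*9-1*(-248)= 221.60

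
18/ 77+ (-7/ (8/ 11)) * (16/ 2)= -5911/ 77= -76.77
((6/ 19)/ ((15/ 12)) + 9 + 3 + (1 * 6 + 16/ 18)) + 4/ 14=116272/ 5985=19.43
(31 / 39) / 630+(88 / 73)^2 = 1.45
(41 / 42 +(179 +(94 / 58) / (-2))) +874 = 641378 / 609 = 1053.17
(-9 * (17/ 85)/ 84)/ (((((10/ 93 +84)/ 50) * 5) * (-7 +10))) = -93/ 109508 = -0.00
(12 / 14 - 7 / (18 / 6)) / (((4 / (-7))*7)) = 31 / 84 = 0.37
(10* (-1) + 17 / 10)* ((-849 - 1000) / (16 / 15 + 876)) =17.50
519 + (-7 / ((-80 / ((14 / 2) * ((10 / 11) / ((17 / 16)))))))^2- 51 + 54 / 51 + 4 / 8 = 32859213 / 69938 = 469.83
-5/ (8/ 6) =-15/ 4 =-3.75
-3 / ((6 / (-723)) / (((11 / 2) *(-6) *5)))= -59647.50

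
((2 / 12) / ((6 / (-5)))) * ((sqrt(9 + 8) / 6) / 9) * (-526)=1315 * sqrt(17) / 972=5.58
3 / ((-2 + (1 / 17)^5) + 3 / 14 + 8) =59633994 / 123527573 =0.48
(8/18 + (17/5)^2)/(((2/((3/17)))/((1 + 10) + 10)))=18907/850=22.24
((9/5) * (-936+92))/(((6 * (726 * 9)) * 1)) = -211/5445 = -0.04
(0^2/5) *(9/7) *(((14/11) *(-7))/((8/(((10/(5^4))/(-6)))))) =0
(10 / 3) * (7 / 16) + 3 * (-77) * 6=-33229 / 24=-1384.54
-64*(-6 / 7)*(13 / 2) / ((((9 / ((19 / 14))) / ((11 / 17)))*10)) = 43472 / 12495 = 3.48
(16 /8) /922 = 1 /461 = 0.00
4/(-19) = -4/19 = -0.21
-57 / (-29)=57 / 29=1.97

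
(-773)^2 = 597529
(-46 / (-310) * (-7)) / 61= -161 / 9455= -0.02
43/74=0.58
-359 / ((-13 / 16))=5744 / 13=441.85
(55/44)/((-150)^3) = -1/2700000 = -0.00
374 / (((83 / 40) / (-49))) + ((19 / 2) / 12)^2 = -422201077 / 47808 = -8831.18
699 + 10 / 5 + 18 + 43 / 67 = 48216 / 67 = 719.64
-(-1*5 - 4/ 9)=49/ 9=5.44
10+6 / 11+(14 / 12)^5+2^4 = 2455469 / 85536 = 28.71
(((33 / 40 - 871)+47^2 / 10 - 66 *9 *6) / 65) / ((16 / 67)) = -11291577 / 41600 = -271.43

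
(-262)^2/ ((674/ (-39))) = -1338558/ 337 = -3971.98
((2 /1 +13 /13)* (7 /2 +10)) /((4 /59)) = 4779 /8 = 597.38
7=7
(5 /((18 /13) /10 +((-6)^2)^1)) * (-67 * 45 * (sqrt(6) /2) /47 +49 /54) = 15925 /126846 - 108875 * sqrt(6) /24534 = -10.74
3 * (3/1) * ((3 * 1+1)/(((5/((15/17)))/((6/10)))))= 324/85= 3.81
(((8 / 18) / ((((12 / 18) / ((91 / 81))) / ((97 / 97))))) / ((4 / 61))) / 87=5551 / 42282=0.13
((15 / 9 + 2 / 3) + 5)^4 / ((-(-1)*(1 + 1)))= 117128 / 81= 1446.02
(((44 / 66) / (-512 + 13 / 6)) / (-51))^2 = 16 / 24338808081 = 0.00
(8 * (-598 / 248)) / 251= -598 / 7781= -0.08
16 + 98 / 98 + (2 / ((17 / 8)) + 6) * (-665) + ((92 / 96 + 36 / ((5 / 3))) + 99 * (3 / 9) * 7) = -8864461 / 2040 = -4345.32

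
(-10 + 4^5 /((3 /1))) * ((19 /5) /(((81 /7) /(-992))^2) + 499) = 926938079326 /98415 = 9418666.66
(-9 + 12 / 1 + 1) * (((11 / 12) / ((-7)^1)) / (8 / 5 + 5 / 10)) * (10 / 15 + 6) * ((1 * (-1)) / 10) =220 / 1323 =0.17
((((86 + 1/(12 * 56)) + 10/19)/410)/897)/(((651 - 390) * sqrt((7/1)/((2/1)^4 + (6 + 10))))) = 1104787 * sqrt(14)/2144755201680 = 0.00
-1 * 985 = -985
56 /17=3.29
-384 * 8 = -3072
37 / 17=2.18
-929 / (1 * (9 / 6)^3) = -7432 / 27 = -275.26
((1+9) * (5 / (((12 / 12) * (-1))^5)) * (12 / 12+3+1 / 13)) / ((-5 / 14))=7420 / 13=570.77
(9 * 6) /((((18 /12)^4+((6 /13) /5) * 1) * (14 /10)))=93600 /12509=7.48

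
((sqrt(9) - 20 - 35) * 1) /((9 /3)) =-52 /3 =-17.33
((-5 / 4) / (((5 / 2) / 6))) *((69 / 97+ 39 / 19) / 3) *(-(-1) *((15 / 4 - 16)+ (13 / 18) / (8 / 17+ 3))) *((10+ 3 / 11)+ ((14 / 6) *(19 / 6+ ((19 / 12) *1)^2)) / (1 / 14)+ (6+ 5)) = 3553327719937 / 516718224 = 6876.72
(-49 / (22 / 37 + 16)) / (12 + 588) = -1813 / 368400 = -0.00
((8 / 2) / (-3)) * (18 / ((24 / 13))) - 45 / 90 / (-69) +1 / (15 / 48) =-6757 / 690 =-9.79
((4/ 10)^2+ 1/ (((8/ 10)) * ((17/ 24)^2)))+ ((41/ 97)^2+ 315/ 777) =8137909448/ 2515260925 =3.24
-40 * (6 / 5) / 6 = -8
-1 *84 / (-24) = 7 / 2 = 3.50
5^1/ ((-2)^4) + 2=37/ 16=2.31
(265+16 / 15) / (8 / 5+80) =3991 / 1224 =3.26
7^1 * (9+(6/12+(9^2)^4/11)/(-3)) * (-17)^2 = -174165853757/66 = -2638876572.08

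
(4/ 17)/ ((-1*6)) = -2/ 51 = -0.04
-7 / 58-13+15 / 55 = -12.85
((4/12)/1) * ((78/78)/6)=1/18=0.06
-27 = -27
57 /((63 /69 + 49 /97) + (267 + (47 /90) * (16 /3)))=17167545 /81682391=0.21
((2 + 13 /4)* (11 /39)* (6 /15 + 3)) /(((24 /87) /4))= 37961 /520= 73.00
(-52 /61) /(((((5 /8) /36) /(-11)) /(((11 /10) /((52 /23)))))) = 262.79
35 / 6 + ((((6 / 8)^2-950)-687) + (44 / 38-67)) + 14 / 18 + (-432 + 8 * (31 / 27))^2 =39243029755 / 221616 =177076.70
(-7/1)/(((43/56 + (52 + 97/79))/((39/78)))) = -0.06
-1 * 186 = -186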